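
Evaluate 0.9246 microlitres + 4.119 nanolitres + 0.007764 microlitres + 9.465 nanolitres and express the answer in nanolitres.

945.948 nanolitres

In nanolitres:
  0.9246 microlitres = 0.9246e3 nanolitres = 924.6
  4.119 nanolitres → 4.119
  0.007764 microlitres = 0.007764e3 nanolitres = 7.764
  9.465 nanolitres → 9.465
Sum: 924.6 + 4.119 + 7.764 + 9.465 = 945.948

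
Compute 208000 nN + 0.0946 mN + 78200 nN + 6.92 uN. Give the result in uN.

In uN:
  208000 nN = 208000 × 10⁻³ uN = 208
  0.0946 mN = 0.0946 × 10³ uN = 94.6
  78200 nN = 78200 × 10⁻³ uN = 78.2
  6.92 uN → 6.92
Sum: 208 + 94.6 + 78.2 + 6.92 = 387.72

387.72 uN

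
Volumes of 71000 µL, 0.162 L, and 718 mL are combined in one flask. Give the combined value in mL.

951 mL

In mL:
  71000 µL = 71000 × 10⁻³ mL = 71
  0.162 L = 0.162 × 10³ mL = 162
  718 mL → 718
Sum: 71 + 162 + 718 = 951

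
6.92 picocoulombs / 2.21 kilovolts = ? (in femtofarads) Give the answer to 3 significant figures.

(6.92e-12) / (2.21e3) = 3.1312e-15 F

3.13 femtofarads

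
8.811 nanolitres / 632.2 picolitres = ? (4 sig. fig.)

13.94

(8.811 × 10^-9) / (632.2 × 10^-12) = 0.013937 × 10^3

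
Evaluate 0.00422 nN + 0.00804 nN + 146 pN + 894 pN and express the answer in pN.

In pN:
  0.00422 nN = 0.00422 × 10^3 pN = 4.22
  0.00804 nN = 0.00804 × 10^3 pN = 8.04
  146 pN → 146
  894 pN → 894
Sum: 4.22 + 8.04 + 146 + 894 = 1052.26

1052.26 pN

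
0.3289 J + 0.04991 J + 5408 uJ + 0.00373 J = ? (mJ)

In mJ:
  0.3289 J = 0.3289e3 mJ = 328.9
  0.04991 J = 0.04991e3 mJ = 49.91
  5408 uJ = 5408e-3 mJ = 5.408
  0.00373 J = 0.00373e3 mJ = 3.73
Sum: 328.9 + 49.91 + 5.408 + 3.73 = 387.948

387.948 mJ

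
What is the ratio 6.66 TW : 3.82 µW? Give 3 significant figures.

1740000000000000000

(6.66 × 10¹²) / (3.82 × 10⁻⁶) = 1.743 × 10¹⁸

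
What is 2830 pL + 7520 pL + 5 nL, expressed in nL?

15.35 nL

In nL:
  2830 pL = 2830e-3 nL = 2.83
  7520 pL = 7520e-3 nL = 7.52
  5 nL → 5
Sum: 2.83 + 7.52 + 5 = 15.35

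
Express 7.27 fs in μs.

0.00000000727 μs

femto = 10⁻¹⁵, micro = 10⁻⁶; factor is 10⁻⁹.
7.27 × 10⁻⁹ = 0.00000000727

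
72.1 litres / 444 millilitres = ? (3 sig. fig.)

(72.1) / (444 × 10^-3) = 0.1624 × 10^3

162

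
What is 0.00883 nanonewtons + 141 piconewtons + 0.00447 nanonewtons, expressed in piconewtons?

In piconewtons:
  0.00883 nanonewtons = 0.00883e3 piconewtons = 8.83
  141 piconewtons → 141
  0.00447 nanonewtons = 0.00447e3 piconewtons = 4.47
Sum: 8.83 + 141 + 4.47 = 154.3

154.3 piconewtons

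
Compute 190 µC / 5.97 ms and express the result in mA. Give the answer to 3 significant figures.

31.8 mA

(190 × 10⁻⁶) / (5.97 × 10⁻³) = 31.826 × 10⁻³ A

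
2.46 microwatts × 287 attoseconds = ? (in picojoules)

2.46e-6 × 287e-18 = 706.02e-24 J

0.00000000070602 picojoules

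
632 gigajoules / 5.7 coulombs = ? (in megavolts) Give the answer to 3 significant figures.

111000 megavolts

(632 × 10^9) / (5.7) = 110.88 × 10^9 V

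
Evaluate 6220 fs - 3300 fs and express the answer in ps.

2.92 ps

In ps:
  6220 fs = 6220 × 10^-3 ps = 6.22
  3300 fs = 3300 × 10^-3 ps = 3.3
Difference: 6.22 - 3.3 = 2.92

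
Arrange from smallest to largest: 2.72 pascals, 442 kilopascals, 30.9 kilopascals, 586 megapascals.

2.72 pascals < 30.9 kilopascals < 442 kilopascals < 586 megapascals

2.72 pascals = 2.72 pascals
442 kilopascals = 442000 pascals
30.9 kilopascals = 30900 pascals
586 megapascals = 586000000 pascals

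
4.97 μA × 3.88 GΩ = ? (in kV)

19.2836 kV

4.97 × 10^-6 × 3.88 × 10^9 = 19.2836 × 10^3 V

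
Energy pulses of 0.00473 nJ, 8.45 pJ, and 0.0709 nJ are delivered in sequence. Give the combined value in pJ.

84.08 pJ

In pJ:
  0.00473 nJ = 0.00473 × 10³ pJ = 4.73
  8.45 pJ → 8.45
  0.0709 nJ = 0.0709 × 10³ pJ = 70.9
Sum: 4.73 + 8.45 + 70.9 = 84.08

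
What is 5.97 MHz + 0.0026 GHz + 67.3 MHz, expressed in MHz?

In MHz:
  5.97 MHz → 5.97
  0.0026 GHz = 0.0026 × 10^3 MHz = 2.6
  67.3 MHz → 67.3
Sum: 5.97 + 2.6 + 67.3 = 75.87

75.87 MHz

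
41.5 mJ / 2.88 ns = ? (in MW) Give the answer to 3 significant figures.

(41.5e-3) / (2.88e-9) = 14.41e6 W

14.4 MW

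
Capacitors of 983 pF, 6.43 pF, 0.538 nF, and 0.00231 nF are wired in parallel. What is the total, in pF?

1529.74 pF

In pF:
  983 pF → 983
  6.43 pF → 6.43
  0.538 nF = 0.538 × 10³ pF = 538
  0.00231 nF = 0.00231 × 10³ pF = 2.31
Sum: 983 + 6.43 + 538 + 2.31 = 1529.74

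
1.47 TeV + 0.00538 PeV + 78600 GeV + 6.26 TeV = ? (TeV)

In TeV:
  1.47 TeV → 1.47
  0.00538 PeV = 0.00538e3 TeV = 5.38
  78600 GeV = 78600e-3 TeV = 78.6
  6.26 TeV → 6.26
Sum: 1.47 + 5.38 + 78.6 + 6.26 = 91.71

91.71 TeV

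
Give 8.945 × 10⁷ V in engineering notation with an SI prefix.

89.45 MV

= 89.45 × 10⁶ V; 10⁶ is mega.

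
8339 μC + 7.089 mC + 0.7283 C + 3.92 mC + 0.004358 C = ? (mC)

In mC:
  8339 μC = 8339e-3 mC = 8.339
  7.089 mC → 7.089
  0.7283 C = 0.7283e3 mC = 728.3
  3.92 mC → 3.92
  0.004358 C = 0.004358e3 mC = 4.358
Sum: 8.339 + 7.089 + 728.3 + 3.92 + 4.358 = 752.006

752.006 mC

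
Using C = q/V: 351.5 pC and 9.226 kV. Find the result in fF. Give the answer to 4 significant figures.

38.10 fF

(351.5 × 10^-12) / (9.226 × 10^3) = 38.0989 × 10^-15 F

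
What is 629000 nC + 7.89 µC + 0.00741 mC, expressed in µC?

In µC:
  629000 nC = 629000 × 10^-3 µC = 629
  7.89 µC → 7.89
  0.00741 mC = 0.00741 × 10^3 µC = 7.41
Sum: 629 + 7.89 + 7.41 = 644.3

644.3 µC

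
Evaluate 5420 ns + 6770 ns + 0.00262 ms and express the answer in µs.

In µs:
  5420 ns = 5420e-3 µs = 5.42
  6770 ns = 6770e-3 µs = 6.77
  0.00262 ms = 0.00262e3 µs = 2.62
Sum: 5.42 + 6.77 + 2.62 = 14.81

14.81 µs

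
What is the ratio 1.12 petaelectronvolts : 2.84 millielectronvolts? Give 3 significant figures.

394000000000000000

(1.12e15) / (2.84e-3) = 0.3944e18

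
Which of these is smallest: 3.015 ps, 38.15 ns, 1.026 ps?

3.015 ps = 0.000000000003015 s
38.15 ns = 0.00000003815 s
1.026 ps = 0.000000000001026 s

1.026 ps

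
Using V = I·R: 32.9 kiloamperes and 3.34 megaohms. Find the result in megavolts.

109886 megavolts

32.9e3 × 3.34e6 = 109.886e9 V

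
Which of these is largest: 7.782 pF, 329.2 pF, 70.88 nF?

7.782 pF = 0.000000000007782 F
329.2 pF = 0.0000000003292 F
70.88 nF = 0.00000007088 F

70.88 nF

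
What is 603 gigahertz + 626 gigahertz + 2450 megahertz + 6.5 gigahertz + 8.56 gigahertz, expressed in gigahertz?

In gigahertz:
  603 gigahertz → 603
  626 gigahertz → 626
  2450 megahertz = 2450e-3 gigahertz = 2.45
  6.5 gigahertz → 6.5
  8.56 gigahertz → 8.56
Sum: 603 + 626 + 2.45 + 6.5 + 8.56 = 1246.51

1246.51 gigahertz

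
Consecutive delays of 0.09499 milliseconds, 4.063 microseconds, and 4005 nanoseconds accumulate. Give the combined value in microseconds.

103.058 microseconds

In microseconds:
  0.09499 milliseconds = 0.09499e3 microseconds = 94.99
  4.063 microseconds → 4.063
  4005 nanoseconds = 4005e-3 microseconds = 4.005
Sum: 94.99 + 4.063 + 4.005 = 103.058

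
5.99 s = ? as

(no prefix) = 1e0, atto = 1e-18; factor is 1e18.
5.99 × 1e18 = 5990000000000000000

5990000000000000000 as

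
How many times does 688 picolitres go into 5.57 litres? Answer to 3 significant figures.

(5.57) / (688 × 10^-12) = 0.008096 × 10^12

8100000000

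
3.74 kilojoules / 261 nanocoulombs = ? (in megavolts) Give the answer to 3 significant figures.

(3.74 × 10³) / (261 × 10⁻⁹) = 0.01433 × 10¹² V

14300 megavolts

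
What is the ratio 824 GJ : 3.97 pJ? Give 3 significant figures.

(824e9) / (3.97e-12) = 207.6e21

208000000000000000000000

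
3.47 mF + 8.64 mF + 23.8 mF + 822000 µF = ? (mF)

In mF:
  3.47 mF → 3.47
  8.64 mF → 8.64
  23.8 mF → 23.8
  822000 µF = 822000e-3 mF = 822
Sum: 3.47 + 8.64 + 23.8 + 822 = 857.91

857.91 mF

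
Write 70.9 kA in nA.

kilo = 10^3, nano = 10^-9; factor is 10^12.
70.9 × 10^12 = 70900000000000

70900000000000 nA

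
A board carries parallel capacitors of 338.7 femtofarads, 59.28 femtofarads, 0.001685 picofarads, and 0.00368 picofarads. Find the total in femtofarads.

In femtofarads:
  338.7 femtofarads → 338.7
  59.28 femtofarads → 59.28
  0.001685 picofarads = 0.001685e3 femtofarads = 1.685
  0.00368 picofarads = 0.00368e3 femtofarads = 3.68
Sum: 338.7 + 59.28 + 1.685 + 3.68 = 403.345

403.345 femtofarads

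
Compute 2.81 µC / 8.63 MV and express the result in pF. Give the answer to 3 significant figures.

0.326 pF

(2.81e-6) / (8.63e6) = 0.32561e-12 F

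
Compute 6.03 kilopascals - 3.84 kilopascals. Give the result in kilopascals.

2.19 kilopascals

In kilopascals:
  6.03 kilopascals → 6.03
  3.84 kilopascals → 3.84
Difference: 6.03 - 3.84 = 2.19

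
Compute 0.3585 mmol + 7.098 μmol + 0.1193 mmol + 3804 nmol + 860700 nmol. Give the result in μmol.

1349.402 μmol

In μmol:
  0.3585 mmol = 0.3585e3 μmol = 358.5
  7.098 μmol → 7.098
  0.1193 mmol = 0.1193e3 μmol = 119.3
  3804 nmol = 3804e-3 μmol = 3.804
  860700 nmol = 860700e-3 μmol = 860.7
Sum: 358.5 + 7.098 + 119.3 + 3.804 + 860.7 = 1349.402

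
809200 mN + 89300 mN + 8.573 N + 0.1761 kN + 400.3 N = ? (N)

In N:
  809200 mN = 809200e-3 N = 809.2
  89300 mN = 89300e-3 N = 89.3
  8.573 N → 8.573
  0.1761 kN = 0.1761e3 N = 176.1
  400.3 N → 400.3
Sum: 809.2 + 89.3 + 8.573 + 176.1 + 400.3 = 1483.473

1483.473 N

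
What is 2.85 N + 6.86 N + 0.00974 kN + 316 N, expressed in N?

335.45 N

In N:
  2.85 N → 2.85
  6.86 N → 6.86
  0.00974 kN = 0.00974 × 10³ N = 9.74
  316 N → 316
Sum: 2.85 + 6.86 + 9.74 + 316 = 335.45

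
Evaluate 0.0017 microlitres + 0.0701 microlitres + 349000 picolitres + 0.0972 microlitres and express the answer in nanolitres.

518 nanolitres

In nanolitres:
  0.0017 microlitres = 0.0017 × 10^3 nanolitres = 1.7
  0.0701 microlitres = 0.0701 × 10^3 nanolitres = 70.1
  349000 picolitres = 349000 × 10^-3 nanolitres = 349
  0.0972 microlitres = 0.0972 × 10^3 nanolitres = 97.2
Sum: 1.7 + 70.1 + 349 + 97.2 = 518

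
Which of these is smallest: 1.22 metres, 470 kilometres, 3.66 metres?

1.22 metres

1.22 metres = 1.22 metres
470 kilometres = 470000 metres
3.66 metres = 3.66 metres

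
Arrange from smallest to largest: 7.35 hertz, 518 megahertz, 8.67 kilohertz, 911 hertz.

7.35 hertz = 7.35 hertz
518 megahertz = 518000000 hertz
8.67 kilohertz = 8670 hertz
911 hertz = 911 hertz

7.35 hertz < 911 hertz < 8.67 kilohertz < 518 megahertz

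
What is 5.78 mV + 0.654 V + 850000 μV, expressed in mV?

1509.78 mV

In mV:
  5.78 mV → 5.78
  0.654 V = 0.654 × 10^3 mV = 654
  850000 μV = 850000 × 10^-3 mV = 850
Sum: 5.78 + 654 + 850 = 1509.78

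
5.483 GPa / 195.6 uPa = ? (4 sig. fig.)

(5.483 × 10⁹) / (195.6 × 10⁻⁶) = 0.028032 × 10¹⁵

28030000000000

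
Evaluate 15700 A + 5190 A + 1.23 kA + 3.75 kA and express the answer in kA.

In kA:
  15700 A = 15700 × 10^-3 kA = 15.7
  5190 A = 5190 × 10^-3 kA = 5.19
  1.23 kA → 1.23
  3.75 kA → 3.75
Sum: 15.7 + 5.19 + 1.23 + 3.75 = 25.87

25.87 kA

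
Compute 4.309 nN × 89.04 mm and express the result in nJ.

4.309 × 10^-9 × 89.04 × 10^-3 = 383.67336 × 10^-12 J

0.38367336 nJ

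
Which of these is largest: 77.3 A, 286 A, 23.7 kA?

23.7 kA

77.3 A = 77.3 A
286 A = 286 A
23.7 kA = 23700 A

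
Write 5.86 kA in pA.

kilo = 10³, pico = 10⁻¹²; factor is 10¹⁵.
5.86 × 10¹⁵ = 5860000000000000

5860000000000000 pA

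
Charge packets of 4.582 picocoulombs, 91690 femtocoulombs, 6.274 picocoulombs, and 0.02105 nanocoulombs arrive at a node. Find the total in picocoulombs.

In picocoulombs:
  4.582 picocoulombs → 4.582
  91690 femtocoulombs = 91690 × 10⁻³ picocoulombs = 91.69
  6.274 picocoulombs → 6.274
  0.02105 nanocoulombs = 0.02105 × 10³ picocoulombs = 21.05
Sum: 4.582 + 91.69 + 6.274 + 21.05 = 123.596

123.596 picocoulombs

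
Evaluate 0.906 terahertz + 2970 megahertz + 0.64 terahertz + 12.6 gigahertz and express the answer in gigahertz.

1561.57 gigahertz

In gigahertz:
  0.906 terahertz = 0.906e3 gigahertz = 906
  2970 megahertz = 2970e-3 gigahertz = 2.97
  0.64 terahertz = 0.64e3 gigahertz = 640
  12.6 gigahertz → 12.6
Sum: 906 + 2.97 + 640 + 12.6 = 1561.57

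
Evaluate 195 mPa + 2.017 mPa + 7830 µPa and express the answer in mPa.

In mPa:
  195 mPa → 195
  2.017 mPa → 2.017
  7830 µPa = 7830 × 10⁻³ mPa = 7.83
Sum: 195 + 2.017 + 7.83 = 204.847

204.847 mPa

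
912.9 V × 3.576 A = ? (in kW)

912.9 × 3.576 = 3264.5304 W

3.2645304 kW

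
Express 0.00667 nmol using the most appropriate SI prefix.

6.67 pmol

= 6.67 × 10⁻¹² mol; 10⁻¹² is pico.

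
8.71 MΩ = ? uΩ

mega = 1e6, micro = 1e-6; factor is 1e12.
8.71 × 1e12 = 8710000000000

8710000000000 uΩ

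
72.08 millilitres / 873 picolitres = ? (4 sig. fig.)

(72.08 × 10^-3) / (873 × 10^-12) = 0.082566 × 10^9

82570000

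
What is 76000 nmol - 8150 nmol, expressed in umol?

In umol:
  76000 nmol = 76000 × 10⁻³ umol = 76
  8150 nmol = 8150 × 10⁻³ umol = 8.15
Difference: 76 - 8.15 = 67.85

67.85 umol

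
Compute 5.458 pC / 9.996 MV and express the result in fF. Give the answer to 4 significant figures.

(5.458 × 10^-12) / (9.996 × 10^6) = 0.546018 × 10^-18 F

0.0005460 fF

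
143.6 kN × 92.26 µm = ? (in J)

143.6 × 10^3 × 92.26 × 10^-6 = 13248.536 × 10^-3 J

13.248536 J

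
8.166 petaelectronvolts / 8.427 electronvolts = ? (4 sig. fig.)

969000000000000

(8.166 × 10^15) / (8.427) = 0.96903 × 10^15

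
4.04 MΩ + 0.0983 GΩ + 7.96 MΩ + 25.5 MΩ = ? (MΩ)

135.8 MΩ

In MΩ:
  4.04 MΩ → 4.04
  0.0983 GΩ = 0.0983 × 10^3 MΩ = 98.3
  7.96 MΩ → 7.96
  25.5 MΩ → 25.5
Sum: 4.04 + 98.3 + 7.96 + 25.5 = 135.8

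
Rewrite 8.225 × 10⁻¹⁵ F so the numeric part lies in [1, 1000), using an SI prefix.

= 8.225 × 10⁻¹⁵ F; 10⁻¹⁵ is femto.

8.225 fF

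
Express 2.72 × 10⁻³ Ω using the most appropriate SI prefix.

2.72 mΩ

= 2.72 × 10⁻³ Ω; 10⁻³ is milli.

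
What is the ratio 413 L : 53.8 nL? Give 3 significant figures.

(413) / (53.8 × 10⁻⁹) = 7.677 × 10⁹

7680000000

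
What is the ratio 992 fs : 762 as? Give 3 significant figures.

1300

(992e-15) / (762e-18) = 1.302e3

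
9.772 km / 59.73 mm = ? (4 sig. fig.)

(9.772e3) / (59.73e-3) = 0.1636e6

163600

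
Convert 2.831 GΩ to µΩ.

giga = 10^9, micro = 10^-6; factor is 10^15.
2.831 × 10^15 = 2831000000000000

2831000000000000 µΩ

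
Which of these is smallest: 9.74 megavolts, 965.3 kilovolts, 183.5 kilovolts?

183.5 kilovolts

9.74 megavolts = 9740000 volts
965.3 kilovolts = 965300 volts
183.5 kilovolts = 183500 volts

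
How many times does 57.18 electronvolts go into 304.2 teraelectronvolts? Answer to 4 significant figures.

5320000000000

(304.2e12) / (57.18) = 5.32e12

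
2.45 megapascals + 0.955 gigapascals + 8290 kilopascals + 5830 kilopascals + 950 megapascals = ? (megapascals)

1921.57 megapascals

In megapascals:
  2.45 megapascals → 2.45
  0.955 gigapascals = 0.955 × 10^3 megapascals = 955
  8290 kilopascals = 8290 × 10^-3 megapascals = 8.29
  5830 kilopascals = 5830 × 10^-3 megapascals = 5.83
  950 megapascals → 950
Sum: 2.45 + 955 + 8.29 + 5.83 + 950 = 1921.57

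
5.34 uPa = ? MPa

micro = 1e-6, mega = 1e6; factor is 1e-12.
5.34 × 1e-12 = 0.00000000000534

0.00000000000534 MPa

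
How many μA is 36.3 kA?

kilo = 10^3, micro = 10^-6; factor is 10^9.
36.3 × 10^9 = 36300000000

36300000000 μA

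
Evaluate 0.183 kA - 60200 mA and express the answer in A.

122.8 A

In A:
  0.183 kA = 0.183e3 A = 183
  60200 mA = 60200e-3 A = 60.2
Difference: 183 - 60.2 = 122.8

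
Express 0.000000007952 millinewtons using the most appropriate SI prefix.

7.952 piconewtons

= 7.952 × 10^-12 newtons; 10^-12 is pico.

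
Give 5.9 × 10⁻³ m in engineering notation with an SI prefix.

5.9 mm

= 5.9 × 10⁻³ m; 10⁻³ is milli.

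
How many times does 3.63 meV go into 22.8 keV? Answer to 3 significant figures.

6280000

(22.8e3) / (3.63e-3) = 6.281e6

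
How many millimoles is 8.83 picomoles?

0.00000000883 millimoles

pico = 1e-12, milli = 1e-3; factor is 1e-9.
8.83 × 1e-9 = 0.00000000883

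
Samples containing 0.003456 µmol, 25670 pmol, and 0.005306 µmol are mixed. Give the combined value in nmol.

34.432 nmol

In nmol:
  0.003456 µmol = 0.003456 × 10³ nmol = 3.456
  25670 pmol = 25670 × 10⁻³ nmol = 25.67
  0.005306 µmol = 0.005306 × 10³ nmol = 5.306
Sum: 3.456 + 25.67 + 5.306 = 34.432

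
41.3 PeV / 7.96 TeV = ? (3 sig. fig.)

(41.3 × 10^15) / (7.96 × 10^12) = 5.188 × 10^3

5190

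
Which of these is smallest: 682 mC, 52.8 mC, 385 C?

52.8 mC

682 mC = 0.682 C
52.8 mC = 0.0528 C
385 C = 385 C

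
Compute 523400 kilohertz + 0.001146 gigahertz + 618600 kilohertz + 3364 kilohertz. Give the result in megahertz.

In megahertz:
  523400 kilohertz = 523400 × 10^-3 megahertz = 523.4
  0.001146 gigahertz = 0.001146 × 10^3 megahertz = 1.146
  618600 kilohertz = 618600 × 10^-3 megahertz = 618.6
  3364 kilohertz = 3364 × 10^-3 megahertz = 3.364
Sum: 523.4 + 1.146 + 618.6 + 3.364 = 1146.51

1146.51 megahertz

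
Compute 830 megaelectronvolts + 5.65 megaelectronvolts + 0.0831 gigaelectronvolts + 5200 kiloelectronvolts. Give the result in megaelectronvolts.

923.95 megaelectronvolts

In megaelectronvolts:
  830 megaelectronvolts → 830
  5.65 megaelectronvolts → 5.65
  0.0831 gigaelectronvolts = 0.0831 × 10³ megaelectronvolts = 83.1
  5200 kiloelectronvolts = 5200 × 10⁻³ megaelectronvolts = 5.2
Sum: 830 + 5.65 + 83.1 + 5.2 = 923.95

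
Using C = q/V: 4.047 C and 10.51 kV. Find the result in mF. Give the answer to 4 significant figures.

0.3851 mF

(4.047) / (10.51e3) = 0.385062e-3 F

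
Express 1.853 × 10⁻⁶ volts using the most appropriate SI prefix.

1.853 microvolts

= 1.853 × 10⁻⁶ volts; 10⁻⁶ is micro.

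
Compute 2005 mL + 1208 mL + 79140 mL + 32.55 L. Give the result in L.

In L:
  2005 mL = 2005 × 10^-3 L = 2.005
  1208 mL = 1208 × 10^-3 L = 1.208
  79140 mL = 79140 × 10^-3 L = 79.14
  32.55 L → 32.55
Sum: 2.005 + 1.208 + 79.14 + 32.55 = 114.903

114.903 L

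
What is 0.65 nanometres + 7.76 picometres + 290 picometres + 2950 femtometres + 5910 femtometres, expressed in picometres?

956.62 picometres

In picometres:
  0.65 nanometres = 0.65 × 10³ picometres = 650
  7.76 picometres → 7.76
  290 picometres → 290
  2950 femtometres = 2950 × 10⁻³ picometres = 2.95
  5910 femtometres = 5910 × 10⁻³ picometres = 5.91
Sum: 650 + 7.76 + 290 + 2.95 + 5.91 = 956.62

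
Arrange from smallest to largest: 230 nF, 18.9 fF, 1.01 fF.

1.01 fF < 18.9 fF < 230 nF

230 nF = 0.00000023 F
18.9 fF = 0.0000000000000189 F
1.01 fF = 0.00000000000000101 F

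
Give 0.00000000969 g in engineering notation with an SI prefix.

= 9.69e-9 g; 1e-9 is nano.

9.69 ng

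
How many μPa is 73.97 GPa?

73970000000000000 μPa

giga = 10⁹, micro = 10⁻⁶; factor is 10¹⁵.
73.97 × 10¹⁵ = 73970000000000000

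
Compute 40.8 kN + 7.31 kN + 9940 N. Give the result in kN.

58.05 kN

In kN:
  40.8 kN → 40.8
  7.31 kN → 7.31
  9940 N = 9940e-3 kN = 9.94
Sum: 40.8 + 7.31 + 9.94 = 58.05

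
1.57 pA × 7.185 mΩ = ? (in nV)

0.00001128045 nV

1.57 × 10^-12 × 7.185 × 10^-3 = 11.28045 × 10^-15 V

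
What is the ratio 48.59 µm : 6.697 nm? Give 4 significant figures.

7255

(48.59 × 10^-6) / (6.697 × 10^-9) = 7.2555 × 10^3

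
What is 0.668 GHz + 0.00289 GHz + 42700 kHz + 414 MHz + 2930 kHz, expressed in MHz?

1130.52 MHz

In MHz:
  0.668 GHz = 0.668 × 10³ MHz = 668
  0.00289 GHz = 0.00289 × 10³ MHz = 2.89
  42700 kHz = 42700 × 10⁻³ MHz = 42.7
  414 MHz → 414
  2930 kHz = 2930 × 10⁻³ MHz = 2.93
Sum: 668 + 2.89 + 42.7 + 414 + 2.93 = 1130.52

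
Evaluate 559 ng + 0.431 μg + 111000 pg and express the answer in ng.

1101 ng

In ng:
  559 ng → 559
  0.431 μg = 0.431e3 ng = 431
  111000 pg = 111000e-3 ng = 111
Sum: 559 + 431 + 111 = 1101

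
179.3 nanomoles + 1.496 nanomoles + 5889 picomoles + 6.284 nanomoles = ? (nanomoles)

In nanomoles:
  179.3 nanomoles → 179.3
  1.496 nanomoles → 1.496
  5889 picomoles = 5889e-3 nanomoles = 5.889
  6.284 nanomoles → 6.284
Sum: 179.3 + 1.496 + 5.889 + 6.284 = 192.969

192.969 nanomoles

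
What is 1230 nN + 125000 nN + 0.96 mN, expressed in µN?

In µN:
  1230 nN = 1230 × 10^-3 µN = 1.23
  125000 nN = 125000 × 10^-3 µN = 125
  0.96 mN = 0.96 × 10^3 µN = 960
Sum: 1.23 + 125 + 960 = 1086.23

1086.23 µN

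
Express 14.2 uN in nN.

14200 nN

micro = 10^-6, nano = 10^-9; factor is 10^3.
14.2 × 10^3 = 14200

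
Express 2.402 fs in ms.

0.000000000002402 ms

femto = 10^-15, milli = 10^-3; factor is 10^-12.
2.402 × 10^-12 = 0.000000000002402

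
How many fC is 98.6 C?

98600000000000000 fC

(no prefix) = 10⁰, femto = 10⁻¹⁵; factor is 10¹⁵.
98.6 × 10¹⁵ = 98600000000000000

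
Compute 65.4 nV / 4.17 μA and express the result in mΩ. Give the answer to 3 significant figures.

(65.4 × 10⁻⁹) / (4.17 × 10⁻⁶) = 15.683 × 10⁻³ Ω

15.7 mΩ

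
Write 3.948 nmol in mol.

nano = 10⁻⁹, (no prefix) = 10⁰; factor is 10⁻⁹.
3.948 × 10⁻⁹ = 0.000000003948

0.000000003948 mol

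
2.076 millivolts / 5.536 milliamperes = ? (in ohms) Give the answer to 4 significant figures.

(2.076 × 10⁻³) / (5.536 × 10⁻³) = 0.375 Ω

0.3750 ohms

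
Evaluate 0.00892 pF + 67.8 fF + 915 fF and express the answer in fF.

In fF:
  0.00892 pF = 0.00892 × 10^3 fF = 8.92
  67.8 fF → 67.8
  915 fF → 915
Sum: 8.92 + 67.8 + 915 = 991.72

991.72 fF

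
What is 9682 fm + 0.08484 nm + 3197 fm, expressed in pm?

97.719 pm

In pm:
  9682 fm = 9682 × 10^-3 pm = 9.682
  0.08484 nm = 0.08484 × 10^3 pm = 84.84
  3197 fm = 3197 × 10^-3 pm = 3.197
Sum: 9.682 + 84.84 + 3.197 = 97.719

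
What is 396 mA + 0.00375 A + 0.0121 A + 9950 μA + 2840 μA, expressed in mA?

In mA:
  396 mA → 396
  0.00375 A = 0.00375 × 10^3 mA = 3.75
  0.0121 A = 0.0121 × 10^3 mA = 12.1
  9950 μA = 9950 × 10^-3 mA = 9.95
  2840 μA = 2840 × 10^-3 mA = 2.84
Sum: 396 + 3.75 + 12.1 + 9.95 + 2.84 = 424.64

424.64 mA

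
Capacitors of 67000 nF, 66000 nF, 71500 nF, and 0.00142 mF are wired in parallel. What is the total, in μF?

In μF:
  67000 nF = 67000 × 10⁻³ μF = 67
  66000 nF = 66000 × 10⁻³ μF = 66
  71500 nF = 71500 × 10⁻³ μF = 71.5
  0.00142 mF = 0.00142 × 10³ μF = 1.42
Sum: 67 + 66 + 71.5 + 1.42 = 205.92

205.92 μF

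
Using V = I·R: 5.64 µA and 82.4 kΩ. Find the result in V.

0.464736 V

5.64e-6 × 82.4e3 = 464.736e-3 V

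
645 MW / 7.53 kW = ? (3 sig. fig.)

85700

(645e6) / (7.53e3) = 85.66e3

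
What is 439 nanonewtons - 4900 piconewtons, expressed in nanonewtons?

434.1 nanonewtons

In nanonewtons:
  439 nanonewtons → 439
  4900 piconewtons = 4900e-3 nanonewtons = 4.9
Difference: 439 - 4.9 = 434.1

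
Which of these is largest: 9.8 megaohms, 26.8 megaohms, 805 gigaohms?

9.8 megaohms = 9800000 ohms
26.8 megaohms = 26800000 ohms
805 gigaohms = 805000000000 ohms

805 gigaohms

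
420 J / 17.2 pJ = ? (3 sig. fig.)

(420) / (17.2 × 10⁻¹²) = 24.42 × 10¹²

24400000000000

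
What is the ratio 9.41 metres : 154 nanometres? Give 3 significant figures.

(9.41) / (154 × 10⁻⁹) = 0.0611 × 10⁹

61100000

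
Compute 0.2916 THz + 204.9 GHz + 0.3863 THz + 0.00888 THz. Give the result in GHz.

891.68 GHz

In GHz:
  0.2916 THz = 0.2916 × 10^3 GHz = 291.6
  204.9 GHz → 204.9
  0.3863 THz = 0.3863 × 10^3 GHz = 386.3
  0.00888 THz = 0.00888 × 10^3 GHz = 8.88
Sum: 291.6 + 204.9 + 386.3 + 8.88 = 891.68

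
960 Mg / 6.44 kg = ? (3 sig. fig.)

149000

(960e6) / (6.44e3) = 149.1e3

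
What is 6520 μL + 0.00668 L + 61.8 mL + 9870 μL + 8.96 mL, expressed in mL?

In mL:
  6520 μL = 6520 × 10^-3 mL = 6.52
  0.00668 L = 0.00668 × 10^3 mL = 6.68
  61.8 mL → 61.8
  9870 μL = 9870 × 10^-3 mL = 9.87
  8.96 mL → 8.96
Sum: 6.52 + 6.68 + 61.8 + 9.87 + 8.96 = 93.83

93.83 mL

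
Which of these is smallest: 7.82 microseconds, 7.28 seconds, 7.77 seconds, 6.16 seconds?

7.82 microseconds = 0.00000782 seconds
7.28 seconds = 7.28 seconds
7.77 seconds = 7.77 seconds
6.16 seconds = 6.16 seconds

7.82 microseconds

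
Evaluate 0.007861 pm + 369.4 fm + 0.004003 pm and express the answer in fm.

381.264 fm

In fm:
  0.007861 pm = 0.007861e3 fm = 7.861
  369.4 fm → 369.4
  0.004003 pm = 0.004003e3 fm = 4.003
Sum: 7.861 + 369.4 + 4.003 = 381.264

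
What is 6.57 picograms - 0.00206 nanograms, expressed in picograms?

4.51 picograms

In picograms:
  6.57 picograms → 6.57
  0.00206 nanograms = 0.00206 × 10³ picograms = 2.06
Difference: 6.57 - 2.06 = 4.51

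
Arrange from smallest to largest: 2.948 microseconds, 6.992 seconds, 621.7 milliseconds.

2.948 microseconds = 0.000002948 seconds
6.992 seconds = 6.992 seconds
621.7 milliseconds = 0.6217 seconds

2.948 microseconds < 621.7 milliseconds < 6.992 seconds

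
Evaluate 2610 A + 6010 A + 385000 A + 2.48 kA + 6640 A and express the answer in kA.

402.74 kA

In kA:
  2610 A = 2610e-3 kA = 2.61
  6010 A = 6010e-3 kA = 6.01
  385000 A = 385000e-3 kA = 385
  2.48 kA → 2.48
  6640 A = 6640e-3 kA = 6.64
Sum: 2.61 + 6.01 + 385 + 2.48 + 6.64 = 402.74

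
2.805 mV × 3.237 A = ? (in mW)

9.079785 mW

2.805e-3 × 3.237 = 9.079785e-3 W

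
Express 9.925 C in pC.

9925000000000 pC

(no prefix) = 10^0, pico = 10^-12; factor is 10^12.
9.925 × 10^12 = 9925000000000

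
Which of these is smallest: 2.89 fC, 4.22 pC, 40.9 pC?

2.89 fC

2.89 fC = 0.00000000000000289 C
4.22 pC = 0.00000000000422 C
40.9 pC = 0.0000000000409 C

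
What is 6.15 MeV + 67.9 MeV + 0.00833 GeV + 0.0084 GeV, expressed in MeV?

90.78 MeV

In MeV:
  6.15 MeV → 6.15
  67.9 MeV → 67.9
  0.00833 GeV = 0.00833 × 10^3 MeV = 8.33
  0.0084 GeV = 0.0084 × 10^3 MeV = 8.4
Sum: 6.15 + 67.9 + 8.33 + 8.4 = 90.78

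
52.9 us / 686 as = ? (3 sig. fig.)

77100000000

(52.9 × 10⁻⁶) / (686 × 10⁻¹⁸) = 0.07711 × 10¹²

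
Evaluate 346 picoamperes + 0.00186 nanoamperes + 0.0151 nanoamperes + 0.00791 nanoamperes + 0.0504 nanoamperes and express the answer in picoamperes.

421.27 picoamperes

In picoamperes:
  346 picoamperes → 346
  0.00186 nanoamperes = 0.00186 × 10^3 picoamperes = 1.86
  0.0151 nanoamperes = 0.0151 × 10^3 picoamperes = 15.1
  0.00791 nanoamperes = 0.00791 × 10^3 picoamperes = 7.91
  0.0504 nanoamperes = 0.0504 × 10^3 picoamperes = 50.4
Sum: 346 + 1.86 + 15.1 + 7.91 + 50.4 = 421.27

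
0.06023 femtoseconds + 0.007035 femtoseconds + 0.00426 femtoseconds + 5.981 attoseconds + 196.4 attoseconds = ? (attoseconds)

In attoseconds:
  0.06023 femtoseconds = 0.06023 × 10³ attoseconds = 60.23
  0.007035 femtoseconds = 0.007035 × 10³ attoseconds = 7.035
  0.00426 femtoseconds = 0.00426 × 10³ attoseconds = 4.26
  5.981 attoseconds → 5.981
  196.4 attoseconds → 196.4
Sum: 60.23 + 7.035 + 4.26 + 5.981 + 196.4 = 273.906

273.906 attoseconds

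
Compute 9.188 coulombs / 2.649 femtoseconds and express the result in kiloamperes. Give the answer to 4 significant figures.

(9.188) / (2.649 × 10⁻¹⁵) = 3.46848 × 10¹⁵ A

3468000000000 kiloamperes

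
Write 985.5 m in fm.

(no prefix) = 10⁰, femto = 10⁻¹⁵; factor is 10¹⁵.
985.5 × 10¹⁵ = 985500000000000000

985500000000000000 fm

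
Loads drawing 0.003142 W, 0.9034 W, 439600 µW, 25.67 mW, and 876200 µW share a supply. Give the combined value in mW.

2248.012 mW

In mW:
  0.003142 W = 0.003142e3 mW = 3.142
  0.9034 W = 0.9034e3 mW = 903.4
  439600 µW = 439600e-3 mW = 439.6
  25.67 mW → 25.67
  876200 µW = 876200e-3 mW = 876.2
Sum: 3.142 + 903.4 + 439.6 + 25.67 + 876.2 = 2248.012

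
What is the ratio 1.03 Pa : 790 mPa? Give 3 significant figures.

(1.03) / (790 × 10^-3) = 0.001304 × 10^3

1.30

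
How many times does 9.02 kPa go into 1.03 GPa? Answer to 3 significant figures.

(1.03e9) / (9.02e3) = 0.1142e6

114000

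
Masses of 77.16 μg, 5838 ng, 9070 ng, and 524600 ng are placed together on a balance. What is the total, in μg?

616.668 μg

In μg:
  77.16 μg → 77.16
  5838 ng = 5838e-3 μg = 5.838
  9070 ng = 9070e-3 μg = 9.07
  524600 ng = 524600e-3 μg = 524.6
Sum: 77.16 + 5.838 + 9.07 + 524.6 = 616.668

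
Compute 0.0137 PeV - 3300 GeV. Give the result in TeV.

In TeV:
  0.0137 PeV = 0.0137 × 10^3 TeV = 13.7
  3300 GeV = 3300 × 10^-3 TeV = 3.3
Difference: 13.7 - 3.3 = 10.4

10.4 TeV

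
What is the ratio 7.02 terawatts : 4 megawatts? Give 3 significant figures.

1760000

(7.02 × 10¹²) / (4 × 10⁶) = 1.755 × 10⁶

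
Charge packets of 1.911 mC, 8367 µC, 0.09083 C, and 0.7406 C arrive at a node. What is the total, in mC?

In mC:
  1.911 mC → 1.911
  8367 µC = 8367e-3 mC = 8.367
  0.09083 C = 0.09083e3 mC = 90.83
  0.7406 C = 0.7406e3 mC = 740.6
Sum: 1.911 + 8.367 + 90.83 + 740.6 = 841.708

841.708 mC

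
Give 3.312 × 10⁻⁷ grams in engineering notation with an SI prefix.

331.2 nanograms

= 331.2 × 10⁻⁹ grams; 10⁻⁹ is nano.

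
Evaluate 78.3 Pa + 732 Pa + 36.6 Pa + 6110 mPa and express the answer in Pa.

In Pa:
  78.3 Pa → 78.3
  732 Pa → 732
  36.6 Pa → 36.6
  6110 mPa = 6110 × 10^-3 Pa = 6.11
Sum: 78.3 + 732 + 36.6 + 6.11 = 853.01

853.01 Pa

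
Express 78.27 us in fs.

78270000000 fs

micro = 10^-6, femto = 10^-15; factor is 10^9.
78.27 × 10^9 = 78270000000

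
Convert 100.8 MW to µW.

mega = 10⁶, micro = 10⁻⁶; factor is 10¹².
100.8 × 10¹² = 100800000000000

100800000000000 µW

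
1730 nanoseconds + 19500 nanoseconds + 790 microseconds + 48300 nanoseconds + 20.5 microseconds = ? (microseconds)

In microseconds:
  1730 nanoseconds = 1730 × 10^-3 microseconds = 1.73
  19500 nanoseconds = 19500 × 10^-3 microseconds = 19.5
  790 microseconds → 790
  48300 nanoseconds = 48300 × 10^-3 microseconds = 48.3
  20.5 microseconds → 20.5
Sum: 1.73 + 19.5 + 790 + 48.3 + 20.5 = 880.03

880.03 microseconds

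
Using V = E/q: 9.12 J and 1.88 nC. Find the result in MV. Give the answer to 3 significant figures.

(9.12) / (1.88 × 10⁻⁹) = 4.8511 × 10⁹ V

4850 MV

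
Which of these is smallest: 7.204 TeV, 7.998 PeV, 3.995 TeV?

3.995 TeV

7.204 TeV = 7204000000000 eV
7.998 PeV = 7998000000000000 eV
3.995 TeV = 3995000000000 eV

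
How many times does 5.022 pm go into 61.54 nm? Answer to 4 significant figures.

12250

(61.54e-9) / (5.022e-12) = 12.254e3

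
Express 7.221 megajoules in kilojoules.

mega = 10⁶, kilo = 10³; factor is 10³.
7.221 × 10³ = 7221

7221 kilojoules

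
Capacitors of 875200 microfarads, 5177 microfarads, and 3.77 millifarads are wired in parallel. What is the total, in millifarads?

In millifarads:
  875200 microfarads = 875200 × 10^-3 millifarads = 875.2
  5177 microfarads = 5177 × 10^-3 millifarads = 5.177
  3.77 millifarads → 3.77
Sum: 875.2 + 5.177 + 3.77 = 884.147

884.147 millifarads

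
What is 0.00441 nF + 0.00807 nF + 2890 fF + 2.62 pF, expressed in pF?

17.99 pF

In pF:
  0.00441 nF = 0.00441 × 10^3 pF = 4.41
  0.00807 nF = 0.00807 × 10^3 pF = 8.07
  2890 fF = 2890 × 10^-3 pF = 2.89
  2.62 pF → 2.62
Sum: 4.41 + 8.07 + 2.89 + 2.62 = 17.99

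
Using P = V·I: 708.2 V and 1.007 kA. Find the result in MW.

708.2 × 1.007 × 10³ = 713.1574 × 10³ W

0.7131574 MW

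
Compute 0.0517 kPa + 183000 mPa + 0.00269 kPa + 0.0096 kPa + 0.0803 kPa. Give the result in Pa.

In Pa:
  0.0517 kPa = 0.0517e3 Pa = 51.7
  183000 mPa = 183000e-3 Pa = 183
  0.00269 kPa = 0.00269e3 Pa = 2.69
  0.0096 kPa = 0.0096e3 Pa = 9.6
  0.0803 kPa = 0.0803e3 Pa = 80.3
Sum: 51.7 + 183 + 2.69 + 9.6 + 80.3 = 327.29

327.29 Pa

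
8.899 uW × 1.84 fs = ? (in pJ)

8.899 × 10^-6 × 1.84 × 10^-15 = 16.37416 × 10^-21 J

0.00000001637416 pJ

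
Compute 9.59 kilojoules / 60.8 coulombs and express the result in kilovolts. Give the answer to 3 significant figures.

(9.59 × 10³) / (60.8) = 0.15773 × 10³ V

0.158 kilovolts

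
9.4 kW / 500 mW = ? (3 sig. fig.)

18800

(9.4 × 10³) / (500 × 10⁻³) = 0.0188 × 10⁶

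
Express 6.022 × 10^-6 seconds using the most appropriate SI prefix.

= 6.022 × 10^-6 seconds; 10^-6 is micro.

6.022 microseconds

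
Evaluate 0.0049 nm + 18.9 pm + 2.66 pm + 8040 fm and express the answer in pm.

34.5 pm

In pm:
  0.0049 nm = 0.0049e3 pm = 4.9
  18.9 pm → 18.9
  2.66 pm → 2.66
  8040 fm = 8040e-3 pm = 8.04
Sum: 4.9 + 18.9 + 2.66 + 8.04 = 34.5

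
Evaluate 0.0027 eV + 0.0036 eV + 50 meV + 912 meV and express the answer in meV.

968.3 meV

In meV:
  0.0027 eV = 0.0027 × 10³ meV = 2.7
  0.0036 eV = 0.0036 × 10³ meV = 3.6
  50 meV → 50
  912 meV → 912
Sum: 2.7 + 3.6 + 50 + 912 = 968.3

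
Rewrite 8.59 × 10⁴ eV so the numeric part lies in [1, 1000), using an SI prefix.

85.9 keV

= 85.9 × 10³ eV; 10³ is kilo.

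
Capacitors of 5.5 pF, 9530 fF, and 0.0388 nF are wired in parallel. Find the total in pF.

53.83 pF

In pF:
  5.5 pF → 5.5
  9530 fF = 9530 × 10⁻³ pF = 9.53
  0.0388 nF = 0.0388 × 10³ pF = 38.8
Sum: 5.5 + 9.53 + 38.8 = 53.83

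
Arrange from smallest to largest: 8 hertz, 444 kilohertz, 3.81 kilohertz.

8 hertz < 3.81 kilohertz < 444 kilohertz

8 hertz = 8 hertz
444 kilohertz = 444000 hertz
3.81 kilohertz = 3810 hertz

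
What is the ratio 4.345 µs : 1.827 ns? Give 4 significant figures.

2378

(4.345e-6) / (1.827e-9) = 2.3782e3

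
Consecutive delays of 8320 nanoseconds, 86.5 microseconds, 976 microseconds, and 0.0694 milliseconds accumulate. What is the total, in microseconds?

In microseconds:
  8320 nanoseconds = 8320e-3 microseconds = 8.32
  86.5 microseconds → 86.5
  976 microseconds → 976
  0.0694 milliseconds = 0.0694e3 microseconds = 69.4
Sum: 8.32 + 86.5 + 976 + 69.4 = 1140.22

1140.22 microseconds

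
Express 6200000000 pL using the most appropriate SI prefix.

6.2 mL

= 6.2e-3 L; 1e-3 is milli.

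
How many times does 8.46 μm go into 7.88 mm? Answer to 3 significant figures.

(7.88 × 10⁻³) / (8.46 × 10⁻⁶) = 0.9314 × 10³

931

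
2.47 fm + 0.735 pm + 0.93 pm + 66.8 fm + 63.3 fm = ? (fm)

In fm:
  2.47 fm → 2.47
  0.735 pm = 0.735 × 10^3 fm = 735
  0.93 pm = 0.93 × 10^3 fm = 930
  66.8 fm → 66.8
  63.3 fm → 63.3
Sum: 2.47 + 735 + 930 + 66.8 + 63.3 = 1797.57

1797.57 fm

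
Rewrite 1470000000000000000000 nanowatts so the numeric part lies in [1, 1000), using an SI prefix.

= 1.47 × 10¹² watts; 10¹² is tera.

1.47 terawatts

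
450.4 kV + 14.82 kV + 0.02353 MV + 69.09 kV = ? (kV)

In kV:
  450.4 kV → 450.4
  14.82 kV → 14.82
  0.02353 MV = 0.02353 × 10³ kV = 23.53
  69.09 kV → 69.09
Sum: 450.4 + 14.82 + 23.53 + 69.09 = 557.84

557.84 kV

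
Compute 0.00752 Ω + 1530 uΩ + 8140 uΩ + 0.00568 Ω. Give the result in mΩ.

In mΩ:
  0.00752 Ω = 0.00752 × 10^3 mΩ = 7.52
  1530 uΩ = 1530 × 10^-3 mΩ = 1.53
  8140 uΩ = 8140 × 10^-3 mΩ = 8.14
  0.00568 Ω = 0.00568 × 10^3 mΩ = 5.68
Sum: 7.52 + 1.53 + 8.14 + 5.68 = 22.87

22.87 mΩ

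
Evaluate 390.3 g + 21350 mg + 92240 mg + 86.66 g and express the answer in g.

In g:
  390.3 g → 390.3
  21350 mg = 21350 × 10^-3 g = 21.35
  92240 mg = 92240 × 10^-3 g = 92.24
  86.66 g → 86.66
Sum: 390.3 + 21.35 + 92.24 + 86.66 = 590.55

590.55 g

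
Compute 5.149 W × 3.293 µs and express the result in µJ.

16.955657 µJ

5.149 × 3.293e-6 = 16.955657e-6 J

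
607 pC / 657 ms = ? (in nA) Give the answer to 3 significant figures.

0.924 nA

(607 × 10⁻¹²) / (657 × 10⁻³) = 0.9239 × 10⁻⁹ A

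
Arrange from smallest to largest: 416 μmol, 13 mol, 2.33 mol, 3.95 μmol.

416 μmol = 0.000416 mol
13 mol = 13 mol
2.33 mol = 2.33 mol
3.95 μmol = 0.00000395 mol

3.95 μmol < 416 μmol < 2.33 mol < 13 mol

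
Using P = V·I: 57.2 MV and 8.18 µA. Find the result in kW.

57.2 × 10⁶ × 8.18 × 10⁻⁶ = 467.896 W

0.467896 kW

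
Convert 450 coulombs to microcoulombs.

450000000 microcoulombs

(no prefix) = 10^0, micro = 10^-6; factor is 10^6.
450 × 10^6 = 450000000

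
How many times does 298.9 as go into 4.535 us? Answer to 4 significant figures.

15170000000

(4.535e-6) / (298.9e-18) = 0.015172e12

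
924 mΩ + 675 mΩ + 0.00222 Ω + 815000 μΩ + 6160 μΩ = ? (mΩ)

2422.38 mΩ

In mΩ:
  924 mΩ → 924
  675 mΩ → 675
  0.00222 Ω = 0.00222 × 10³ mΩ = 2.22
  815000 μΩ = 815000 × 10⁻³ mΩ = 815
  6160 μΩ = 6160 × 10⁻³ mΩ = 6.16
Sum: 924 + 675 + 2.22 + 815 + 6.16 = 2422.38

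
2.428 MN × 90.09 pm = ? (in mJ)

2.428 × 10^6 × 90.09 × 10^-12 = 218.73852 × 10^-6 J

0.21873852 mJ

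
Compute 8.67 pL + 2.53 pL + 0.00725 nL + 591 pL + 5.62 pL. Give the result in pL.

615.07 pL

In pL:
  8.67 pL → 8.67
  2.53 pL → 2.53
  0.00725 nL = 0.00725 × 10^3 pL = 7.25
  591 pL → 591
  5.62 pL → 5.62
Sum: 8.67 + 2.53 + 7.25 + 591 + 5.62 = 615.07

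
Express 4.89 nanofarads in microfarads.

nano = 10^-9, micro = 10^-6; factor is 10^-3.
4.89 × 10^-3 = 0.00489

0.00489 microfarads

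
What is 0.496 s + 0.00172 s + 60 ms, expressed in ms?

557.72 ms

In ms:
  0.496 s = 0.496 × 10^3 ms = 496
  0.00172 s = 0.00172 × 10^3 ms = 1.72
  60 ms → 60
Sum: 496 + 1.72 + 60 = 557.72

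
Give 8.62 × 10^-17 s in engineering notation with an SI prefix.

86.2 as

= 86.2 × 10^-18 s; 10^-18 is atto.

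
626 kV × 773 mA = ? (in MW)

626e3 × 773e-3 = 483898 W

0.483898 MW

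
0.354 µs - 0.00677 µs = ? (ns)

347.23 ns

In ns:
  0.354 µs = 0.354 × 10^3 ns = 354
  0.00677 µs = 0.00677 × 10^3 ns = 6.77
Difference: 354 - 6.77 = 347.23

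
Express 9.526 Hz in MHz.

0.000009526 MHz

(no prefix) = 10^0, mega = 10^6; factor is 10^-6.
9.526 × 10^-6 = 0.000009526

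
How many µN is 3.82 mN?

milli = 1e-3, micro = 1e-6; factor is 1e3.
3.82 × 1e3 = 3820

3820 µN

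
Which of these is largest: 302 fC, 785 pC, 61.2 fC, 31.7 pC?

302 fC = 0.000000000000302 C
785 pC = 0.000000000785 C
61.2 fC = 0.0000000000000612 C
31.7 pC = 0.0000000000317 C

785 pC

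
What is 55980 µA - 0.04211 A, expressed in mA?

In mA:
  55980 µA = 55980 × 10⁻³ mA = 55.98
  0.04211 A = 0.04211 × 10³ mA = 42.11
Difference: 55.98 - 42.11 = 13.87

13.87 mA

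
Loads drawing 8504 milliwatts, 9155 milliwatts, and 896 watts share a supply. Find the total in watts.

913.659 watts

In watts:
  8504 milliwatts = 8504 × 10⁻³ watts = 8.504
  9155 milliwatts = 9155 × 10⁻³ watts = 9.155
  896 watts → 896
Sum: 8.504 + 9.155 + 896 = 913.659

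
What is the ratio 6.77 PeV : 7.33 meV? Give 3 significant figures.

(6.77e15) / (7.33e-3) = 0.9236e18

924000000000000000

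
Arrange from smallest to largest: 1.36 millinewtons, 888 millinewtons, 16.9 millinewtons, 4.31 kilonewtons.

1.36 millinewtons = 0.00136 newtons
888 millinewtons = 0.888 newtons
16.9 millinewtons = 0.0169 newtons
4.31 kilonewtons = 4310 newtons

1.36 millinewtons < 16.9 millinewtons < 888 millinewtons < 4.31 kilonewtons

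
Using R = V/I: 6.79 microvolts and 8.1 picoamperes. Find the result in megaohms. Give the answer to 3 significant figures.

0.838 megaohms

(6.79 × 10⁻⁶) / (8.1 × 10⁻¹²) = 0.83827 × 10⁶ Ω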